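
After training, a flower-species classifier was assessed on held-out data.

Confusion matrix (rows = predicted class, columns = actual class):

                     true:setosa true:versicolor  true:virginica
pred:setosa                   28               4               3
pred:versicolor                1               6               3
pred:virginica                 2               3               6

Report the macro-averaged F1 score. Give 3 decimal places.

0.631

Per-class F1 score (2·TP/(2·TP+FP+FN)):
  setosa: TP=28, FP=4+3=7, FN=1+2=3 → 56/66 = 0.8485
  versicolor: TP=6, FP=1+3=4, FN=4+3=7 → 12/23 = 0.5217
  virginica: TP=6, FP=2+3=5, FN=3+3=6 → 12/23 = 0.5217
Macro-F1 score = mean = (0.8485 + 0.5217 + 0.5217) / 3 = 0.631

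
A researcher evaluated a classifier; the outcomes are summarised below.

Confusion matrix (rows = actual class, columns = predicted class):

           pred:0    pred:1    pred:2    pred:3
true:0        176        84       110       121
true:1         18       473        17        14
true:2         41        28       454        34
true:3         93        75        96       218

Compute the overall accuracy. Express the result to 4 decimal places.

0.6438

Accuracy = trace / total = (176+473+454+218=1321) / 2052 = 1321/2052 = 0.6438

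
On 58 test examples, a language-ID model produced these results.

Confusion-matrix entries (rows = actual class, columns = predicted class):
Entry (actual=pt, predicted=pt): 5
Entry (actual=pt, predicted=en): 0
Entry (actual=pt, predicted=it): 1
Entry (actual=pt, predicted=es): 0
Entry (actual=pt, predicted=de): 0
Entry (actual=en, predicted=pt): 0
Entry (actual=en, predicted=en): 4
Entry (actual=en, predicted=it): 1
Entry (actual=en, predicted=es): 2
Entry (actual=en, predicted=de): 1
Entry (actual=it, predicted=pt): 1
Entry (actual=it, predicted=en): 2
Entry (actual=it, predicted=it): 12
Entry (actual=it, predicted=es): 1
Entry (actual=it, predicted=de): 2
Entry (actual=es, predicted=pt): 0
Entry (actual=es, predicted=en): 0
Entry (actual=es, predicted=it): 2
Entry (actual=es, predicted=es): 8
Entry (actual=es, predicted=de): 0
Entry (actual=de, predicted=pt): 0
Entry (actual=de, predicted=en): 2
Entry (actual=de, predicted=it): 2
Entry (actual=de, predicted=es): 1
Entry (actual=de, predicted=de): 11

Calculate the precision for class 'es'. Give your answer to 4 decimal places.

0.6667

One-vs-rest for 'es': TP = diagonal; FP = other classes predicted 'es'; FN = 'es' predicted as other.
precision = TP/(TP+FP).
es: TP=8, FP=0+2+1+1=4 → 8/12 = 0.66667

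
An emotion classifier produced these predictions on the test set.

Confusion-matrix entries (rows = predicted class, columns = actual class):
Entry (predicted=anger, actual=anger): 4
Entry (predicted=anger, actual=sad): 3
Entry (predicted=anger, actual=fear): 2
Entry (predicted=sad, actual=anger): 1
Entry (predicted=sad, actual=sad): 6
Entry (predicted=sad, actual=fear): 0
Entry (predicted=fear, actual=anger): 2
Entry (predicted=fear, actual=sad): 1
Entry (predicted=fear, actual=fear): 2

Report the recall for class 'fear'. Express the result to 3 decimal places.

0.500

One-vs-rest for 'fear': TP = diagonal; FP = other classes predicted 'fear'; FN = 'fear' predicted as other.
recall = TP/(TP+FN).
fear: TP=2, FN=2+0=2 → 2/4 = 0.5000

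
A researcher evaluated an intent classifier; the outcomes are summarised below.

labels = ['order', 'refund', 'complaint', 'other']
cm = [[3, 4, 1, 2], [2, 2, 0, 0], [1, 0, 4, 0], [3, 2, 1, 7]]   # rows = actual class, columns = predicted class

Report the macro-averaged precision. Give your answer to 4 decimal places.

0.5069

Per-class precision (TP/(TP+FP)):
  order: TP=3, FP=2+1+3=6 → 3/9 = 0.33333
  refund: TP=2, FP=4+0+2=6 → 2/8 = 0.25000
  complaint: TP=4, FP=1+0+1=2 → 4/6 = 0.66667
  other: TP=7, FP=2+0+0=2 → 7/9 = 0.77778
Macro-precision = mean = (0.33333 + 0.25000 + 0.66667 + 0.77778) / 4 = 0.5069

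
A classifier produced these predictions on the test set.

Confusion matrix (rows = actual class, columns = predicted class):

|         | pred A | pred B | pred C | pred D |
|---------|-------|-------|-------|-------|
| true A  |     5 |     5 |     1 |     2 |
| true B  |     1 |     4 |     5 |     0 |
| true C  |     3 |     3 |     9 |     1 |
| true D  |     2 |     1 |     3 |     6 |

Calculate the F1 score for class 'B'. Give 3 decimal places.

One-vs-rest for 'B': TP = diagonal; FP = other classes predicted 'B'; FN = 'B' predicted as other.
F1 score = 2·TP/(2·TP+FP+FN).
B: TP=4, FP=5+3+1=9, FN=1+5+0=6 → 8/23 = 0.3478

0.348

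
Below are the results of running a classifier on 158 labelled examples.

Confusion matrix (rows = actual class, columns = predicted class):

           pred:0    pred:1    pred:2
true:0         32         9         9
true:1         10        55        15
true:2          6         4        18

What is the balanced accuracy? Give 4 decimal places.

Balanced accuracy = mean of per-class recall.
  0: recall = 32/50 = 0.64000
  1: recall = 55/80 = 0.68750
  2: recall = 18/28 = 0.64286
Mean = (0.64000 + 0.68750 + 0.64286) / 3 = 0.6568

0.6568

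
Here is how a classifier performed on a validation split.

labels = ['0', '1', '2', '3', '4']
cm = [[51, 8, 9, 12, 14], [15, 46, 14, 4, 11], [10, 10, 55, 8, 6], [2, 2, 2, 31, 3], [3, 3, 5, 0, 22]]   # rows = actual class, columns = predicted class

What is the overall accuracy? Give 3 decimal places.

0.592

Accuracy = trace / total = (51+46+55+31+22=205) / 346 = 205/346 = 0.592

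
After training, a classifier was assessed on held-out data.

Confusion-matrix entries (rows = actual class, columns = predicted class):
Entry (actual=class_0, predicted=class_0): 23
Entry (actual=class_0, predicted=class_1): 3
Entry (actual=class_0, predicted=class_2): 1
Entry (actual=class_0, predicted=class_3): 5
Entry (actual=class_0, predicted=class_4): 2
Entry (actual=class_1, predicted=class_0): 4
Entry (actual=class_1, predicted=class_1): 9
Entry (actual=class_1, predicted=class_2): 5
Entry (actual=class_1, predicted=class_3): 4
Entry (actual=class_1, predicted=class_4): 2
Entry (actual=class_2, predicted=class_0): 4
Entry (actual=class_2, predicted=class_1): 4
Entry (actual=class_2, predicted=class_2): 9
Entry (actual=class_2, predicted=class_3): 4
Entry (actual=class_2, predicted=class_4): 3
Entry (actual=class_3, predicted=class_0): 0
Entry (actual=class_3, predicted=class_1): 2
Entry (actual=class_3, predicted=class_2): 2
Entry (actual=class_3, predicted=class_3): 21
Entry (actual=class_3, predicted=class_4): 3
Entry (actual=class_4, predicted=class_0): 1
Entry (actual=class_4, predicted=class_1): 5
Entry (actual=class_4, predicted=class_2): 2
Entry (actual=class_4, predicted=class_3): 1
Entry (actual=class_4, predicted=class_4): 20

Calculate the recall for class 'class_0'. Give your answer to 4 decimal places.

Take TP from the diagonal, FP from the rest of the 'class_0' prediction marginal, FN from the rest of the 'class_0' actual marginal.
recall = TP/(TP+FN).
class_0: TP=23, FN=3+1+5+2=11 → 23/34 = 0.67647

0.6765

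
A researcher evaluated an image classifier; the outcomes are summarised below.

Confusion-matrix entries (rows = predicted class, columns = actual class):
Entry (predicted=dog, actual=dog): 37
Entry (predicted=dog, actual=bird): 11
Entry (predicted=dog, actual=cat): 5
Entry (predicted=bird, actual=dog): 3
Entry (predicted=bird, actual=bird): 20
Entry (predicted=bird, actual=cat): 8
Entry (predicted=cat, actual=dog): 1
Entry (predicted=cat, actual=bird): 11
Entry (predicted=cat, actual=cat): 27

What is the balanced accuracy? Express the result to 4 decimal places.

Balanced accuracy = mean of per-class recall.
  dog: recall = 37/41 = 0.90244
  bird: recall = 20/42 = 0.47619
  cat: recall = 27/40 = 0.67500
Mean = (0.90244 + 0.47619 + 0.67500) / 3 = 0.6845

0.6845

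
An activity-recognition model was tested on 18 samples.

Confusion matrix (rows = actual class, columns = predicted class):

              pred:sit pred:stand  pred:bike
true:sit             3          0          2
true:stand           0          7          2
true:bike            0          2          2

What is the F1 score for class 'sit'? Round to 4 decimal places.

0.7500

Take TP from the diagonal, FP from the rest of the 'sit' prediction marginal, FN from the rest of the 'sit' actual marginal.
F1 score = 2·TP/(2·TP+FP+FN).
sit: TP=3, FP=0+0=0, FN=0+2=2 → 6/8 = 0.75000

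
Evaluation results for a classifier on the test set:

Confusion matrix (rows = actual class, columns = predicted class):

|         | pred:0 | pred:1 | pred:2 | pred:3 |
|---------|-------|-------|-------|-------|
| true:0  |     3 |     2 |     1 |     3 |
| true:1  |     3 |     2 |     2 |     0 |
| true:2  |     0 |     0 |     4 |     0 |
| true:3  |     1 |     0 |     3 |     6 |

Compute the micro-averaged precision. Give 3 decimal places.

Micro-averaging pools counts across classes: ΣTP=15, ΣFP=15, ΣFN=15.
Micro-precision = TP/(TP+FP) on pooled counts = 0.500 (equals overall accuracy in single-label multiclass).

0.500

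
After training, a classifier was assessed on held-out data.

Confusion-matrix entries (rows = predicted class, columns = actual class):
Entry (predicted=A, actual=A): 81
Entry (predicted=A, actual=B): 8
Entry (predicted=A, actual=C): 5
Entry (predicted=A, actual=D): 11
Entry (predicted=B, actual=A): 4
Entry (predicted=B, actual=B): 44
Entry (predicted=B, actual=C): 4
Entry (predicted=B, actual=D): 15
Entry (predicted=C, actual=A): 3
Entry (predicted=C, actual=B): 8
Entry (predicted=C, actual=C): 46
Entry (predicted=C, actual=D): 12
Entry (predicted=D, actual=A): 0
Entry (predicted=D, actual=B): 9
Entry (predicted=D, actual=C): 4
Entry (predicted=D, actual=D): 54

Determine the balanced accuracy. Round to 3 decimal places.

Balanced accuracy = mean of per-class recall.
  A: recall = 81/88 = 0.9205
  B: recall = 44/69 = 0.6377
  C: recall = 46/59 = 0.7797
  D: recall = 54/92 = 0.5870
Mean = (0.9205 + 0.6377 + 0.7797 + 0.5870) / 4 = 0.731

0.731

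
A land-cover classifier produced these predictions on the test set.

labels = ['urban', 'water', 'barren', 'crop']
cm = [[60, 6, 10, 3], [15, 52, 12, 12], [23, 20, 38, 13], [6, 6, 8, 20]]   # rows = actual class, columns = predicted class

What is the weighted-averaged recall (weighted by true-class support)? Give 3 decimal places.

0.559

Per-class recall (TP/(TP+FN)):
  urban: TP=60, FN=6+10+3=19 → 60/79 = 0.7595
  water: TP=52, FN=15+12+12=39 → 52/91 = 0.5714
  barren: TP=38, FN=23+20+13=56 → 38/94 = 0.4043
  crop: TP=20, FN=6+6+8=20 → 20/40 = 0.5000
Weighted-recall = Σ (supportᵢ/N)·recallᵢ with N=304: (79/304)·0.7595 + (91/304)·0.5714 + (94/304)·0.4043 + (40/304)·0.5000 = 0.559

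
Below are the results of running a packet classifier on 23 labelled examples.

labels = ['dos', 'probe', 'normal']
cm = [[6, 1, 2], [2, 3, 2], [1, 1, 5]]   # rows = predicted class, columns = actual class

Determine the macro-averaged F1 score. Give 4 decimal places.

0.5972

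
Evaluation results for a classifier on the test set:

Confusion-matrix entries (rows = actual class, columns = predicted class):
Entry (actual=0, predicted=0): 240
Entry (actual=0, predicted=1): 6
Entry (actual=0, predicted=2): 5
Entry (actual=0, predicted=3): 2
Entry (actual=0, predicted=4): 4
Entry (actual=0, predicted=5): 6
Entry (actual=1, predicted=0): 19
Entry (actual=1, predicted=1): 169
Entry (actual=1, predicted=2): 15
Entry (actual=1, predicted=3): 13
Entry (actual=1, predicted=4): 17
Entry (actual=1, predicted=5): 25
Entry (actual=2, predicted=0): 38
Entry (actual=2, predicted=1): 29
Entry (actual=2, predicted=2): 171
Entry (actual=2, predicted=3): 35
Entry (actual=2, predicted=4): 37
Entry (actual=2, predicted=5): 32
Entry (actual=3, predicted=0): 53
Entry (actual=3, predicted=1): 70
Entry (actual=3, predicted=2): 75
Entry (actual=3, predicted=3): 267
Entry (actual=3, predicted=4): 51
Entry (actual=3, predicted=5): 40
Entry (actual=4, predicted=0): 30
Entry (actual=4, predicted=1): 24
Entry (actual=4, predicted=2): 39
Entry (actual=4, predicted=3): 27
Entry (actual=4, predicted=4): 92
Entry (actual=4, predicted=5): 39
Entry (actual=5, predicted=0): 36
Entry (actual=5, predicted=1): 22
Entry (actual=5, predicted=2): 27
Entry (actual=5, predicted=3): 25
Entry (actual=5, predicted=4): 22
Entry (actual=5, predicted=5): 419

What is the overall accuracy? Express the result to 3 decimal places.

0.611

Accuracy = trace / total = (240+169+171+267+92+419=1358) / 2221 = 1358/2221 = 0.611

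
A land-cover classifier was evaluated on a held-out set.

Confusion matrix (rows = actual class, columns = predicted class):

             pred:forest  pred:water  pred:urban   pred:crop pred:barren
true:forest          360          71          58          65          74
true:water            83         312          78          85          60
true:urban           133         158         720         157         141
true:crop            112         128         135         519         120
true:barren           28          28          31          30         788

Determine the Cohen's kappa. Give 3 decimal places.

0.499

Observed agreement pₒ = trace/N = 2699/4474 = 0.6033
Expected agreement pₑ = Σ (rowᵢ·colᵢ)/N² = (628·716 + 618·697 + 1309·1022 + 1014·856 + 905·1183)/4474² = 0.2077
κ = (pₒ − pₑ)/(1 − pₑ) = (0.6033 − 0.2077)/(1 − 0.2077) = 0.499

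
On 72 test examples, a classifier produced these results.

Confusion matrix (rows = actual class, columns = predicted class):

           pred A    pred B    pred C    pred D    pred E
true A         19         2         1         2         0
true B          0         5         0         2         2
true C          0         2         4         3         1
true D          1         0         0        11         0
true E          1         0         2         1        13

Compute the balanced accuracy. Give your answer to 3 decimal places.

0.686

Balanced accuracy = mean of per-class recall.
  A: recall = 19/24 = 0.7917
  B: recall = 5/9 = 0.5556
  C: recall = 4/10 = 0.4000
  D: recall = 11/12 = 0.9167
  E: recall = 13/17 = 0.7647
Mean = (0.7917 + 0.5556 + 0.4000 + 0.9167 + 0.7647) / 5 = 0.686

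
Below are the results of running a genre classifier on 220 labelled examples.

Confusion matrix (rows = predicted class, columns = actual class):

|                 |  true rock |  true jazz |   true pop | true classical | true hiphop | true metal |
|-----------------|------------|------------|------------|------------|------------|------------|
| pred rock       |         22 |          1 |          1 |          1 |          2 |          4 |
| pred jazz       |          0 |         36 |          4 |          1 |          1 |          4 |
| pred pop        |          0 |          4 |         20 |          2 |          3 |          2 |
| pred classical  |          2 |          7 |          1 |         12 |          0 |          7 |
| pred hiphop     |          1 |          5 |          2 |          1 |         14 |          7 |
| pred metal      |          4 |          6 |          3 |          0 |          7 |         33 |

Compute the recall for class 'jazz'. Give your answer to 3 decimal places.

recall = TP/(TP+FN).
jazz: TP=36, FN=1+4+7+5+6=23 → 36/59 = 0.6102

0.610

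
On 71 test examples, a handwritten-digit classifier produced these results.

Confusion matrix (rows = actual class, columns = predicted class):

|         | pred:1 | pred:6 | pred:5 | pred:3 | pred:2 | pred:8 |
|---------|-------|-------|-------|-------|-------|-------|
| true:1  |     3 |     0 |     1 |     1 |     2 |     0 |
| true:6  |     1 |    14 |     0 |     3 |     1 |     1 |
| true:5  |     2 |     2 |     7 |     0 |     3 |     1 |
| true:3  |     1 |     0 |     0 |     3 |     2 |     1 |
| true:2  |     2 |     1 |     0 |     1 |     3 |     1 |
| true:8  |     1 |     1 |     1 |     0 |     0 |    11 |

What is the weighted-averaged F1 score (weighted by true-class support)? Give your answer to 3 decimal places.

0.590

Per-class F1 score (2·TP/(2·TP+FP+FN)):
  1: TP=3, FP=1+2+1+2+1=7, FN=0+1+1+2+0=4 → 6/17 = 0.3529
  6: TP=14, FP=0+2+0+1+1=4, FN=1+0+3+1+1=6 → 28/38 = 0.7368
  5: TP=7, FP=1+0+0+0+1=2, FN=2+2+0+3+1=8 → 14/24 = 0.5833
  3: TP=3, FP=1+3+0+1+0=5, FN=1+0+0+2+1=4 → 6/15 = 0.4000
  2: TP=3, FP=2+1+3+2+0=8, FN=2+1+0+1+1=5 → 6/19 = 0.3158
  8: TP=11, FP=0+1+1+1+1=4, FN=1+1+1+0+0=3 → 22/29 = 0.7586
Weighted-F1 score = Σ (supportᵢ/N)·F1 scoreᵢ with N=71: (7/71)·0.3529 + (20/71)·0.7368 + (15/71)·0.5833 + (7/71)·0.4000 + (8/71)·0.3158 + (14/71)·0.7586 = 0.590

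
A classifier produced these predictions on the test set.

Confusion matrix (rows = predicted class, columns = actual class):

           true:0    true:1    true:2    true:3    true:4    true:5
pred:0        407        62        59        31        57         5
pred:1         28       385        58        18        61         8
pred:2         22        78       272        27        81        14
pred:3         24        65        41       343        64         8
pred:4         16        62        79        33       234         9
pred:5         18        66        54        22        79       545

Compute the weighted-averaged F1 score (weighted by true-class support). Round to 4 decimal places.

0.6247

Per-class F1 score (2·TP/(2·TP+FP+FN)):
  0: TP=407, FP=62+59+31+57+5=214, FN=28+22+24+16+18=108 → 814/1136 = 0.71655
  1: TP=385, FP=28+58+18+61+8=173, FN=62+78+65+62+66=333 → 770/1276 = 0.60345
  2: TP=272, FP=22+78+27+81+14=222, FN=59+58+41+79+54=291 → 544/1057 = 0.51466
  3: TP=343, FP=24+65+41+64+8=202, FN=31+18+27+33+22=131 → 686/1019 = 0.67321
  4: TP=234, FP=16+62+79+33+9=199, FN=57+61+81+64+79=342 → 468/1009 = 0.46383
  5: TP=545, FP=18+66+54+22+79=239, FN=5+8+14+8+9=44 → 1090/1373 = 0.79388
Weighted-F1 score = Σ (supportᵢ/N)·F1 scoreᵢ with N=3435: (515/3435)·0.71655 + (718/3435)·0.60345 + (563/3435)·0.51466 + (474/3435)·0.67321 + (576/3435)·0.46383 + (589/3435)·0.79388 = 0.6247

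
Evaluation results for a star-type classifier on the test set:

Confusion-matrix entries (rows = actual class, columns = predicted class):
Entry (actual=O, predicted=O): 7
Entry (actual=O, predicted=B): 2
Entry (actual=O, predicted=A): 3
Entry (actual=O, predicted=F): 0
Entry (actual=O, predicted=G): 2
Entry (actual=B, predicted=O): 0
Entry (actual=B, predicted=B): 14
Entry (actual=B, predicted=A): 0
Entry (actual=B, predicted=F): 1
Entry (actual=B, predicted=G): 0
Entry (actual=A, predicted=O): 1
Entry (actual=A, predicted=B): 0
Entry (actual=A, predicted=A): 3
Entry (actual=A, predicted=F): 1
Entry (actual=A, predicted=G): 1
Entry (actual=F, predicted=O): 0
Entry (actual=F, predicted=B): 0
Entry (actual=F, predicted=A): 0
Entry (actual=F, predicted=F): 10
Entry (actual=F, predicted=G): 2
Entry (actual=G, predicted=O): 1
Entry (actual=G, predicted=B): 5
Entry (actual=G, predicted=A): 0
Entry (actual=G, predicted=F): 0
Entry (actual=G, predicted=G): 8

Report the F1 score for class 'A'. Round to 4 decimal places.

Take TP from the diagonal, FP from the rest of the 'A' prediction marginal, FN from the rest of the 'A' actual marginal.
F1 score = 2·TP/(2·TP+FP+FN).
A: TP=3, FP=3+0+0+0=3, FN=1+0+1+1=3 → 6/12 = 0.50000

0.5000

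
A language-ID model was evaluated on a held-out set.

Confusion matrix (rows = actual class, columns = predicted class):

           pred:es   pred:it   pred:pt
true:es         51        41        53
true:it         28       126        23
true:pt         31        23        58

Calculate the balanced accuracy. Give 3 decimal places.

0.527

Balanced accuracy = mean of per-class recall.
  es: recall = 51/145 = 0.3517
  it: recall = 126/177 = 0.7119
  pt: recall = 58/112 = 0.5179
Mean = (0.3517 + 0.7119 + 0.5179) / 3 = 0.527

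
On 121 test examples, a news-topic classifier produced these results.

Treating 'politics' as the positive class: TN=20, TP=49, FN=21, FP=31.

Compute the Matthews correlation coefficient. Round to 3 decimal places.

0.096

MCC = (TP·TN − FP·FN) / √((TP+FP)(TP+FN)(TN+FP)(TN+FN))
Numerator = 49·20 − 31·21 = 329
Denominator = √(80·70·51·41) = √11709600 = 3421.9293
MCC = 329 / 3421.9293 = 0.096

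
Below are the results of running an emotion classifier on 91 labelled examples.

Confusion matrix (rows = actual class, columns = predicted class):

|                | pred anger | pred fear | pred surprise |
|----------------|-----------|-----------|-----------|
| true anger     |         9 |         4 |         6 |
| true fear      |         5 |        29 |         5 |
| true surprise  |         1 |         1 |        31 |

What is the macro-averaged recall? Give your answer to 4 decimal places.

0.7189

Per-class recall (TP/(TP+FN)):
  anger: TP=9, FN=4+6=10 → 9/19 = 0.47368
  fear: TP=29, FN=5+5=10 → 29/39 = 0.74359
  surprise: TP=31, FN=1+1=2 → 31/33 = 0.93939
Macro-recall = mean = (0.47368 + 0.74359 + 0.93939) / 3 = 0.7189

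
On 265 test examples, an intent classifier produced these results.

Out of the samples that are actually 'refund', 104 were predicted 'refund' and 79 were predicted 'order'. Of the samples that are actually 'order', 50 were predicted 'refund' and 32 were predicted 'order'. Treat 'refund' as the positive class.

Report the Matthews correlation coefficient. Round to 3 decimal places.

MCC = (TP·TN − FP·FN) / √((TP+FP)(TP+FN)(TN+FP)(TN+FN))
Numerator = 104·32 − 50·79 = -622
Denominator = √(154·183·82·111) = √256512564 = 16016.0096
MCC = -622 / 16016.0096 = -0.039

-0.039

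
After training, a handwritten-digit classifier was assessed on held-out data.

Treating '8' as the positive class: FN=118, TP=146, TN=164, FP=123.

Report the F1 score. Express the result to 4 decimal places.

Precision = TP/(TP+FP) = 146/269 = 0.5428
Recall = TP/(TP+FN) = 146/264 = 0.5530
F1 = 2·TP/(2·TP+FP+FN) = 292/533 = 0.5478

0.5478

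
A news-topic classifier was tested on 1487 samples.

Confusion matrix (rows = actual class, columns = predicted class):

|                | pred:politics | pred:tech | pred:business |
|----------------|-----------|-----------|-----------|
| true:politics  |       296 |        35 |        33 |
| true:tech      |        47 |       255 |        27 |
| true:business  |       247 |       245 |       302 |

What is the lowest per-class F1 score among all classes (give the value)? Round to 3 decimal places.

0.522

Per-class F1 score (2·TP/(2·TP+FP+FN)):
  politics: TP=296, FP=47+247=294, FN=35+33=68 → 592/954 = 0.6205
  tech: TP=255, FP=35+245=280, FN=47+27=74 → 510/864 = 0.5903
  business: TP=302, FP=33+27=60, FN=247+245=492 → 604/1156 = 0.5225
Lowest is class 'business' with F1 score = 0.522.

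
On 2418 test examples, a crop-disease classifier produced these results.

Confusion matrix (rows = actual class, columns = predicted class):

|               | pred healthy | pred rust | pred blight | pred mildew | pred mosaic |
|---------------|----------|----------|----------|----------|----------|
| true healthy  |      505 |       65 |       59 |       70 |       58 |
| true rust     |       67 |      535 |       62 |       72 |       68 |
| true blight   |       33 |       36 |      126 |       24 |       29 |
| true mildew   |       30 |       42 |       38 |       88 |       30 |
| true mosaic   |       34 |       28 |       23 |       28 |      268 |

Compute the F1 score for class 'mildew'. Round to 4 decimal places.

0.3451

Treat 'mildew' as positive and all other classes as negative.
F1 score = 2·TP/(2·TP+FP+FN).
mildew: TP=88, FP=70+72+24+28=194, FN=30+42+38+30=140 → 176/510 = 0.34510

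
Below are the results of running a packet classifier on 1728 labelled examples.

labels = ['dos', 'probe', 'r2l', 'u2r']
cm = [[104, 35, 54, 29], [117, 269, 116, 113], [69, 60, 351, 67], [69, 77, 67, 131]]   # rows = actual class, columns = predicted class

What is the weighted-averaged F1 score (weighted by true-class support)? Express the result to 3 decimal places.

Per-class F1 score (2·TP/(2·TP+FP+FN)):
  dos: TP=104, FP=117+69+69=255, FN=35+54+29=118 → 208/581 = 0.3580
  probe: TP=269, FP=35+60+77=172, FN=117+116+113=346 → 538/1056 = 0.5095
  r2l: TP=351, FP=54+116+67=237, FN=69+60+67=196 → 702/1135 = 0.6185
  u2r: TP=131, FP=29+113+67=209, FN=69+77+67=213 → 262/684 = 0.3830
Weighted-F1 score = Σ (supportᵢ/N)·F1 scoreᵢ with N=1728: (222/1728)·0.3580 + (615/1728)·0.5095 + (547/1728)·0.6185 + (344/1728)·0.3830 = 0.499

0.499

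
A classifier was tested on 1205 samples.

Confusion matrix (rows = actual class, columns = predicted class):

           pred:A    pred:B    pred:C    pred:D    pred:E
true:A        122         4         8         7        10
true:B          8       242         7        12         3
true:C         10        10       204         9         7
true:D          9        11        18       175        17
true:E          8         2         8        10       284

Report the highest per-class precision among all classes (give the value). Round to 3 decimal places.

0.900

Per-class precision (TP/(TP+FP)):
  A: TP=122, FP=8+10+9+8=35 → 122/157 = 0.7771
  B: TP=242, FP=4+10+11+2=27 → 242/269 = 0.8996
  C: TP=204, FP=8+7+18+8=41 → 204/245 = 0.8327
  D: TP=175, FP=7+12+9+10=38 → 175/213 = 0.8216
  E: TP=284, FP=10+3+7+17=37 → 284/321 = 0.8847
Highest is class 'B' with precision = 0.900.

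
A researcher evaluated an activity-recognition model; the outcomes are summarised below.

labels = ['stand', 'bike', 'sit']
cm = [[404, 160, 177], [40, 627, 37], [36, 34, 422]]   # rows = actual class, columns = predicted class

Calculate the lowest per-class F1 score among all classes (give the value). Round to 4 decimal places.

Per-class F1 score (2·TP/(2·TP+FP+FN)):
  stand: TP=404, FP=40+36=76, FN=160+177=337 → 808/1221 = 0.66175
  bike: TP=627, FP=160+34=194, FN=40+37=77 → 1254/1525 = 0.82230
  sit: TP=422, FP=177+37=214, FN=36+34=70 → 844/1128 = 0.74823
Lowest is class 'stand' with F1 score = 0.6618.

0.6618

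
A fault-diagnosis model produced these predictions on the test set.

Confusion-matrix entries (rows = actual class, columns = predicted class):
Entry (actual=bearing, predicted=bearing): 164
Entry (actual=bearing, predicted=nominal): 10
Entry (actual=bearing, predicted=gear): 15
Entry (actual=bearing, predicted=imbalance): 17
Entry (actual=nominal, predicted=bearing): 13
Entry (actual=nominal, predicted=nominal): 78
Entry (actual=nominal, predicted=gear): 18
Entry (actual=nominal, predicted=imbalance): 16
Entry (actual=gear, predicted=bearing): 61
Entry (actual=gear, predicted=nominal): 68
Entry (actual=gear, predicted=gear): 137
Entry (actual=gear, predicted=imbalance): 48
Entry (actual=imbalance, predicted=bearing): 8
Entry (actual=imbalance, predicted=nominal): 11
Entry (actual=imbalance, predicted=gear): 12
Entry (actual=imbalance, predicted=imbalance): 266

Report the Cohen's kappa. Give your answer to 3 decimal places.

Observed agreement pₒ = trace/N = 645/942 = 0.6847
Expected agreement pₑ = Σ (rowᵢ·colᵢ)/N² = (206·246 + 125·167 + 314·182 + 297·347)/942² = 0.2612
κ = (pₒ − pₑ)/(1 − pₑ) = (0.6847 − 0.2612)/(1 − 0.2612) = 0.573

0.573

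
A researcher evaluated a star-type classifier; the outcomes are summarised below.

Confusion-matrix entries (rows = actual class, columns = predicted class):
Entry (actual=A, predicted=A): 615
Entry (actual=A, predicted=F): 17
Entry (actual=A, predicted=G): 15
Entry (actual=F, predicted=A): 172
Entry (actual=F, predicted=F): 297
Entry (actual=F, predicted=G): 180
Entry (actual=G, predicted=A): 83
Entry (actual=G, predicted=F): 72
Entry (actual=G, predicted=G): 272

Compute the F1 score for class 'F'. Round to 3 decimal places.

0.574

Take TP from the diagonal, FP from the rest of the 'F' prediction marginal, FN from the rest of the 'F' actual marginal.
F1 score = 2·TP/(2·TP+FP+FN).
F: TP=297, FP=17+72=89, FN=172+180=352 → 594/1035 = 0.5739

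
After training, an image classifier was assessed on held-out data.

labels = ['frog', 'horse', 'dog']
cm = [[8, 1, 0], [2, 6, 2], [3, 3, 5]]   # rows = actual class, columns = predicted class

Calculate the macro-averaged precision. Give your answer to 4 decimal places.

0.6432

Per-class precision (TP/(TP+FP)):
  frog: TP=8, FP=2+3=5 → 8/13 = 0.61538
  horse: TP=6, FP=1+3=4 → 6/10 = 0.60000
  dog: TP=5, FP=0+2=2 → 5/7 = 0.71429
Macro-precision = mean = (0.61538 + 0.60000 + 0.71429) / 3 = 0.6432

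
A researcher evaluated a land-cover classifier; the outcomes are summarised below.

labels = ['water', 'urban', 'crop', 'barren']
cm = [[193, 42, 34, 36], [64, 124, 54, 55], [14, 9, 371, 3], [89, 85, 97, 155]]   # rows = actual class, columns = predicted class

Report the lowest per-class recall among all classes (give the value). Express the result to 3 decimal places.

0.364

Per-class recall (TP/(TP+FN)):
  water: TP=193, FN=42+34+36=112 → 193/305 = 0.6328
  urban: TP=124, FN=64+54+55=173 → 124/297 = 0.4175
  crop: TP=371, FN=14+9+3=26 → 371/397 = 0.9345
  barren: TP=155, FN=89+85+97=271 → 155/426 = 0.3638
Lowest is class 'barren' with recall = 0.364.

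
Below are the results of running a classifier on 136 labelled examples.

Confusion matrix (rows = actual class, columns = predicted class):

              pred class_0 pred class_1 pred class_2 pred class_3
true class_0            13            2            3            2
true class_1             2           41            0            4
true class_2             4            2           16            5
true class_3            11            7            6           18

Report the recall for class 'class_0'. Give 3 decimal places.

0.650

One-vs-rest for 'class_0': TP = diagonal; FP = other classes predicted 'class_0'; FN = 'class_0' predicted as other.
recall = TP/(TP+FN).
class_0: TP=13, FN=2+3+2=7 → 13/20 = 0.6500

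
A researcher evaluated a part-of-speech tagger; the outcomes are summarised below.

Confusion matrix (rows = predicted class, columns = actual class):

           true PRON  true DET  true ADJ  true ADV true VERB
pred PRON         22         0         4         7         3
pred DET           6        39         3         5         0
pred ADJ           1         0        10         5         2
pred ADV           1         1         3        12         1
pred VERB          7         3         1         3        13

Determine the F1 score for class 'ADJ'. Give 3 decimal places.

Treat 'ADJ' as positive and all other classes as negative.
F1 score = 2·TP/(2·TP+FP+FN).
ADJ: TP=10, FP=1+0+5+2=8, FN=4+3+3+1=11 → 20/39 = 0.5128

0.513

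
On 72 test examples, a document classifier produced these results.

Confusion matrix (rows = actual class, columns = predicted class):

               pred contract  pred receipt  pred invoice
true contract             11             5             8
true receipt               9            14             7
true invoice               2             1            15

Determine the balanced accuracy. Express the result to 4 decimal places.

Balanced accuracy = mean of per-class recall.
  contract: recall = 11/24 = 0.45833
  receipt: recall = 14/30 = 0.46667
  invoice: recall = 15/18 = 0.83333
Mean = (0.45833 + 0.46667 + 0.83333) / 3 = 0.5861

0.5861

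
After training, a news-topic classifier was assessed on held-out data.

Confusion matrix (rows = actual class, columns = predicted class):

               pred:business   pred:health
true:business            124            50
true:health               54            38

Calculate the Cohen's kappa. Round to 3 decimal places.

0.127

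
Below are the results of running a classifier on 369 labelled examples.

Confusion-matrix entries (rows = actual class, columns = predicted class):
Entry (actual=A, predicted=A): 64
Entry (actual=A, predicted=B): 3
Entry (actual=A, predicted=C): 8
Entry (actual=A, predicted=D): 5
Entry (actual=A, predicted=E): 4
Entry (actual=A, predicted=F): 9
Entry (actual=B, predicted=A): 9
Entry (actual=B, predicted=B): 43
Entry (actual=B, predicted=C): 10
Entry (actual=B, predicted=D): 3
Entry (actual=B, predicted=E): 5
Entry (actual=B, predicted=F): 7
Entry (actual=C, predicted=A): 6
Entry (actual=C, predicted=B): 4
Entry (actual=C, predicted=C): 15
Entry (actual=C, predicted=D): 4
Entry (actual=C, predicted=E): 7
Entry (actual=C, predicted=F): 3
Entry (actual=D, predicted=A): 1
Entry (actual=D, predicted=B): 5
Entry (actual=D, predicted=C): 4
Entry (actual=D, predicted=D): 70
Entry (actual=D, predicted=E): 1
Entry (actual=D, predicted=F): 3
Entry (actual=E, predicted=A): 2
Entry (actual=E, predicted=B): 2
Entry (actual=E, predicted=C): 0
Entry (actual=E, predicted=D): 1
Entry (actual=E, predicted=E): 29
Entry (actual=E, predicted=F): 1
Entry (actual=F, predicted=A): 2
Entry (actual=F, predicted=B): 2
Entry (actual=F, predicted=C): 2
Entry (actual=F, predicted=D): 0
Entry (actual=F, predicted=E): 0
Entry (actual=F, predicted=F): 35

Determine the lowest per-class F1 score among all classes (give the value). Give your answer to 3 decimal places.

0.385

Per-class F1 score (2·TP/(2·TP+FP+FN)):
  A: TP=64, FP=9+6+1+2+2=20, FN=3+8+5+4+9=29 → 128/177 = 0.7232
  B: TP=43, FP=3+4+5+2+2=16, FN=9+10+3+5+7=34 → 86/136 = 0.6324
  C: TP=15, FP=8+10+4+0+2=24, FN=6+4+4+7+3=24 → 30/78 = 0.3846
  D: TP=70, FP=5+3+4+1+0=13, FN=1+5+4+1+3=14 → 140/167 = 0.8383
  E: TP=29, FP=4+5+7+1+0=17, FN=2+2+0+1+1=6 → 58/81 = 0.7160
  F: TP=35, FP=9+7+3+3+1=23, FN=2+2+2+0+0=6 → 70/99 = 0.7071
Lowest is class 'C' with F1 score = 0.385.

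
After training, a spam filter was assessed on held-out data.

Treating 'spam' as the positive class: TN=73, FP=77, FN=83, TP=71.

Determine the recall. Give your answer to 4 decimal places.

Recall = TP/(TP+FN) = 71/(71+83) = 71/154 = 0.4610

0.4610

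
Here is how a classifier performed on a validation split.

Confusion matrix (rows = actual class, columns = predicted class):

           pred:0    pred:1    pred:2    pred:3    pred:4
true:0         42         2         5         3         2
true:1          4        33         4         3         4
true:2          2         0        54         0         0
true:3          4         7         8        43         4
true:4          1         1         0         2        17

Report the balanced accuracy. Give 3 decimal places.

0.778

Balanced accuracy = mean of per-class recall.
  0: recall = 42/54 = 0.7778
  1: recall = 33/48 = 0.6875
  2: recall = 54/56 = 0.9643
  3: recall = 43/66 = 0.6515
  4: recall = 17/21 = 0.8095
Mean = (0.7778 + 0.6875 + 0.9643 + 0.6515 + 0.8095) / 5 = 0.778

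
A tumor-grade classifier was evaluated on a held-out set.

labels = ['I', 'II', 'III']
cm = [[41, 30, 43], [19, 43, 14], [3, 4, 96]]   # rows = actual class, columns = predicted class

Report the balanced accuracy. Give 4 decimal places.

0.6192

Balanced accuracy = mean of per-class recall.
  I: recall = 41/114 = 0.35965
  II: recall = 43/76 = 0.56579
  III: recall = 96/103 = 0.93204
Mean = (0.35965 + 0.56579 + 0.93204) / 3 = 0.6192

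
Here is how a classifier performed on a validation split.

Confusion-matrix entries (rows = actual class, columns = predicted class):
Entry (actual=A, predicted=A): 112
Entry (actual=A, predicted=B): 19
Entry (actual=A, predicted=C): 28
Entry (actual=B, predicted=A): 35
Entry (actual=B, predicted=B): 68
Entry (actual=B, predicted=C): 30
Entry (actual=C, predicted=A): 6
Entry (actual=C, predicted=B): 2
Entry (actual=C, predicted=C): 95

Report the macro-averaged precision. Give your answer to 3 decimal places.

0.706

Per-class precision (TP/(TP+FP)):
  A: TP=112, FP=35+6=41 → 112/153 = 0.7320
  B: TP=68, FP=19+2=21 → 68/89 = 0.7640
  C: TP=95, FP=28+30=58 → 95/153 = 0.6209
Macro-precision = mean = (0.7320 + 0.7640 + 0.6209) / 3 = 0.706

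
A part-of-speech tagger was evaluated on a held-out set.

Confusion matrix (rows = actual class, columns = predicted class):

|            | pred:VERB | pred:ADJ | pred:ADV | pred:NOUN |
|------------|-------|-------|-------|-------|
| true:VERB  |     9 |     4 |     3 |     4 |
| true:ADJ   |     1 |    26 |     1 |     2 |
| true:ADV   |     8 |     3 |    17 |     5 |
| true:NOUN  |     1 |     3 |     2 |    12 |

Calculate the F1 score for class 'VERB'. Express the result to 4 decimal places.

F1 score = 2·TP/(2·TP+FP+FN).
VERB: TP=9, FP=1+8+1=10, FN=4+3+4=11 → 18/39 = 0.46154

0.4615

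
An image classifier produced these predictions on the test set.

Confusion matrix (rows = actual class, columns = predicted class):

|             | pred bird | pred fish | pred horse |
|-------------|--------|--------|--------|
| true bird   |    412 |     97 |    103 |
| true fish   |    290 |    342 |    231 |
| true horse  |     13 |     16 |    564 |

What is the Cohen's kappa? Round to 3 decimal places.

Observed agreement pₒ = trace/N = 1318/2068 = 0.6373
Expected agreement pₑ = Σ (rowᵢ·colᵢ)/N² = (612·715 + 863·455 + 593·898)/2068² = 0.3187
κ = (pₒ − pₑ)/(1 − pₑ) = (0.6373 − 0.3187)/(1 − 0.3187) = 0.468

0.468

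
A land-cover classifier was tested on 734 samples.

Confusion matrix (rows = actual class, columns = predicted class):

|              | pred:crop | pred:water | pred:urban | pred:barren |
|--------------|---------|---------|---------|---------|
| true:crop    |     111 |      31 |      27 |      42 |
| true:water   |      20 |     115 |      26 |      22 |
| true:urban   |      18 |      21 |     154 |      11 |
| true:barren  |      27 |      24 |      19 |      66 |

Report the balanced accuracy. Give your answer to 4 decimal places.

0.5987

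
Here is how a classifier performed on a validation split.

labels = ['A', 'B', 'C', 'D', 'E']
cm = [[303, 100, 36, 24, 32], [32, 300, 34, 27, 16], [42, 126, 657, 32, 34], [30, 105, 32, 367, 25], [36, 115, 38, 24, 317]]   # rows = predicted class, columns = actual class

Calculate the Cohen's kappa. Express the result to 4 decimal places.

0.5888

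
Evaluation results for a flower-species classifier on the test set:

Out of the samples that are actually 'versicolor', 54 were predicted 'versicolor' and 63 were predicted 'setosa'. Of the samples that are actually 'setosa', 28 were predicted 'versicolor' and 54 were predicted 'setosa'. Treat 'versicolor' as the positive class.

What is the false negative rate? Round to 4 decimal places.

0.5385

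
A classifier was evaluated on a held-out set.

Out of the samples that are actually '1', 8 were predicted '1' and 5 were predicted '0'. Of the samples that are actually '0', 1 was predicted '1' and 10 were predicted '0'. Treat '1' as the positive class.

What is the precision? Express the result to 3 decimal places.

Precision = TP/(TP+FP) = 8/(8+1) = 8/9 = 0.889

0.889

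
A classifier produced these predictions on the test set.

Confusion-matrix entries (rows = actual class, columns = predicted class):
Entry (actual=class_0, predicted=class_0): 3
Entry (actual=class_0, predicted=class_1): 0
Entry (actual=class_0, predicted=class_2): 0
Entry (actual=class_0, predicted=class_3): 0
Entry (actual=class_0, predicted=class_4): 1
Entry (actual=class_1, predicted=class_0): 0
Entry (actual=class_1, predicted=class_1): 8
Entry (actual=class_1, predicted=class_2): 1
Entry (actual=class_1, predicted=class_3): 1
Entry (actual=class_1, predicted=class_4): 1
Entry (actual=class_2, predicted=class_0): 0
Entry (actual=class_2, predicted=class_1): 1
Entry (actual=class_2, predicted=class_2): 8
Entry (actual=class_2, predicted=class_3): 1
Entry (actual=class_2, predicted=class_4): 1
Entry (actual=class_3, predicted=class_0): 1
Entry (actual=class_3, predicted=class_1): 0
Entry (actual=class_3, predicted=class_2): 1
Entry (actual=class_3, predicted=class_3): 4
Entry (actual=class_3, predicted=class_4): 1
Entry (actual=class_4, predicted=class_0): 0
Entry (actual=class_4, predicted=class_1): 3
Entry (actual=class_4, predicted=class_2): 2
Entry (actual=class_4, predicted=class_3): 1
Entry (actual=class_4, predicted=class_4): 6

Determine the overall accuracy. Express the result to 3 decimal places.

0.644

Accuracy = trace / total = (3+8+8+4+6=29) / 45 = 29/45 = 0.644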